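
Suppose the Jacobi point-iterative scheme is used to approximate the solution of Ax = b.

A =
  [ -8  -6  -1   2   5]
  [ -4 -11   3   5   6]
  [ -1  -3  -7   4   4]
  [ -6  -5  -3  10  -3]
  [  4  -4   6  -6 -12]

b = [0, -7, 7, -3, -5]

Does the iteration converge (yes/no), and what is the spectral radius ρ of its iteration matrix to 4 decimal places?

Split A = D + L + U, D = diag(-8, -11, -7, 10, -12).
T_J = -D⁻¹(L+U): T[1,3] = -(5)/(-11) = +0.4545; T[1,1] = 0.
  T[0,:] = [+0.0000, -0.7500, -0.1250, +0.2500, +0.6250]
  T[1,:] = [-0.3636, +0.0000, +0.2727, +0.4545, +0.5455]
  T[2,:] = [-0.1429, -0.4286, +0.0000, +0.5714, +0.5714]
  T[3,:] = [+0.6000, +0.5000, +0.3000, +0.0000, +0.3000]
  T[4,:] = [+0.3333, -0.3333, +0.5000, -0.5000, +0.0000]
|λ(T)| sorted: 1.2985, 0.8269, 0.8269, 0.2880, 0.2880.
ρ(T) = max|λ| = 1.2985; 1.2985 > 1: divergent.

no, ρ = 1.2985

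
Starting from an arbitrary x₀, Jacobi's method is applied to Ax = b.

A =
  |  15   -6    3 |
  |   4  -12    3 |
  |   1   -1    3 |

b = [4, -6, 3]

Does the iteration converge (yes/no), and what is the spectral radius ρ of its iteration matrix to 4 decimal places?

Diagonal D = diag(15, -12, 3); L, U strict lower/upper.
Jacobi: T = -D⁻¹(L+U), T[1,0] = -(4)/(-12) = +0.3333; T[1,1] = 0.
  T[0,:] = [+0.0000  +0.4000  -0.2000]
  T[1,:] = [+0.3333  +0.0000  +0.2500]
  T[2,:] = [-0.3333  +0.3333  +0.0000]
|eigenvalues of T|: 0.6117, 0.3580, 0.2537.
ρ(T) = max|λ| = 0.6117; 0.6117 < 1: convergent.

yes, ρ = 0.6117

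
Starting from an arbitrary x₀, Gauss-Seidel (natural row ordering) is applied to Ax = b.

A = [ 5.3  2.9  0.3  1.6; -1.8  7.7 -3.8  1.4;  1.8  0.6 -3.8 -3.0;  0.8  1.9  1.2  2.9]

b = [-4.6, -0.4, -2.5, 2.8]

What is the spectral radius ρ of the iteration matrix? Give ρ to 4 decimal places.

0.6574

Write A = D+L+U with D = diag(5.3, 7.7, -3.8, 2.9).
GS T = -(D+L)⁻¹U: row 0 first, T[0,2] = -(0.3)/(5.3) = -0.0566; later rows by forward substitution.
  T[0,:] = [+0.0000, -0.5472, -0.0566, -0.3019]
  T[1,:] = [+0.0000, -0.1279, +0.4803, -0.2524]
  T[2,:] = [+0.0000, -0.2794, +0.0490, -0.9723]
  T[3,:] = [+0.0000, +0.3504, -0.3193, +0.6510]
|roots of det(T-λI)|: 0.6574, 0.3448, 0.2595, 0.0000.
ρ(T) = max|λ| = 0.6574; 0.6574 < 1 ⇒ converges.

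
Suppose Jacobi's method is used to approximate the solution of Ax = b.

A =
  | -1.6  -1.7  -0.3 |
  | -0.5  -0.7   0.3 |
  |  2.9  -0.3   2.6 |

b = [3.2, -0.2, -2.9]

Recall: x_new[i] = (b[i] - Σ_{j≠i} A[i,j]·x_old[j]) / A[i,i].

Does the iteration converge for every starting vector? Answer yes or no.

no

Let D = diag(-1.6, -0.7, 2.6); L, U the strict triangles.
T_J = -D⁻¹(L+U): T[0,1] = -(-1.7)/(-1.6) = -1.0625; T[0,0] = 0.
  T[0,:] = [+0.0000 -1.0625 -0.1875]
  T[1,:] = [-0.7143 +0.0000 +0.4286]
  T[2,:] = [-1.1154 +0.1154 +0.0000]
|λ(T)| sorted: 1.2049, 0.6590, 0.6590.
ρ(T) = max|λ| = 1.2049; 1.2049 > 1, so it fails to converge.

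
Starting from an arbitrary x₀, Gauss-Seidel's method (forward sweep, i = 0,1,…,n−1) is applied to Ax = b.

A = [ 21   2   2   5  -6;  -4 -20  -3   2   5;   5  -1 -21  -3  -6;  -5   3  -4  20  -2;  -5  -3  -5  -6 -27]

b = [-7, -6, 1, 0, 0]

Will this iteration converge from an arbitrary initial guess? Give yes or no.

Split A = D + L + U, D = diag(21, -20, -21, 20, -27).
Gauss-Seidel: T = -(D+L)⁻¹U, row 0 first, T[0,3] = -(5)/(21) = -0.2381; later rows by forward substitution.
  T[0,:] = [+0.0000  -0.0952  -0.0952  -0.2381  +0.2857]
  T[1,:] = [+0.0000  +0.0190  -0.1310  +0.1476  +0.1929]
  T[2,:] = [+0.0000  -0.0236  -0.0164  -0.2066  -0.2269]
  T[3,:] = [+0.0000  -0.0314  -0.0075  -0.1230  +0.0971]
  T[4,:] = [+0.0000  +0.0269  +0.0369  +0.0933  -0.0539]
|eigenvalues of T|: 0.1988, 0.0727, 0.0727, 0.0360, 0.0000.
ρ = 0.1988; 0.1988 < 1, so it converges for any x₀.

yes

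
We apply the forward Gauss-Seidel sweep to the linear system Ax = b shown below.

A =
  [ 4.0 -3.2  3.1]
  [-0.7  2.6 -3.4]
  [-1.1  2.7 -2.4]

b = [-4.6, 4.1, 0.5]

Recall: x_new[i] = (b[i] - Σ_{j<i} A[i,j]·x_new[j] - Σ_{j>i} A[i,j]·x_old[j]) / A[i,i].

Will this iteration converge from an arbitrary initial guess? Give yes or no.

no

Split A = D + L + U, D = diag(4, 2.6, -2.4).
GS T = -(D+L)⁻¹U: row 0 first, T[0,1] = -(-3.2)/(4) = +0.8000; later rows by forward substitution.
  T[0,:] = [+0.0000 +0.8000 -0.7750]
  T[1,:] = [+0.0000 +0.2154 +1.0990]
  T[2,:] = [+0.0000 -0.1244 +1.5916]
|λ(T)| sorted: 1.4839, 0.3231, 0.0000.
ρ(T) = max|λ| = 1.4839; 1.4839 > 1 ⇒ diverges.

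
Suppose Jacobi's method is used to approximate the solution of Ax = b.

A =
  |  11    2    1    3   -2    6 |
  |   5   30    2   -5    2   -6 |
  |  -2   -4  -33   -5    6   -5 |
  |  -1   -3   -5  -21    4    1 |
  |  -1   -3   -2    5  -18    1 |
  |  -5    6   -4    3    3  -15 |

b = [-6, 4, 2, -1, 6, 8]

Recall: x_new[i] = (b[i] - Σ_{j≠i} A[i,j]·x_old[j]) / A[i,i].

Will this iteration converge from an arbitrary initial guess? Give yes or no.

yes

Diagonal D = diag(11, 30, -33, -21, -18, -15); L, U strict lower/upper.
T_J = -D⁻¹(L+U): T[0,1] = -(2)/(11) = -0.1818; T[0,0] = 0.
  T[0,:] = [+0.0000, -0.1818, -0.0909, -0.2727, +0.1818, -0.5455]
  T[1,:] = [-0.1667, +0.0000, -0.0667, +0.1667, -0.0667, +0.2000]
  T[2,:] = [-0.0606, -0.1212, +0.0000, -0.1515, +0.1818, -0.1515]
  T[3,:] = [-0.0476, -0.1429, -0.2381, +0.0000, +0.1905, +0.0476]
  T[4,:] = [-0.0556, -0.1667, -0.1111, +0.2778, +0.0000, +0.0556]
  T[5,:] = [-0.3333, +0.4000, -0.2667, +0.2000, +0.2000, +0.0000]
|eigenvalues of T|: 0.6698, 0.5150, 0.2421, 0.2421, 0.1690, 0.1690.
spectral radius ρ = 0.6698; 0.6698 < 1: convergent.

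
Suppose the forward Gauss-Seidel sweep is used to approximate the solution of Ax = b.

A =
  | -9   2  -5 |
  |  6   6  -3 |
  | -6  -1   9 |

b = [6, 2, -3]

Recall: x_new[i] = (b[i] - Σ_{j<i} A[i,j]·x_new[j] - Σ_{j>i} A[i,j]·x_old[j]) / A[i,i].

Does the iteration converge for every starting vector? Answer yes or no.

Split A = D + L + U, D = diag(-9, 6, 9).
T_GS = -(D+L)⁻¹U: row 0 first, T[0,2] = -(-5)/(-9) = -0.5556; later rows by forward substitution.
  T[0,:] = [+0.0000  +0.2222  -0.5556]
  T[1,:] = [+0.0000  -0.2222  +1.0556]
  T[2,:] = [+0.0000  +0.1235  -0.2531]
moduli |λ_i(T)| = 0.5990, 0.1237, 0.0000.
ρ(T) = max|λ| = 0.5990; 0.5990 < 1, so it converges for any x₀.

yes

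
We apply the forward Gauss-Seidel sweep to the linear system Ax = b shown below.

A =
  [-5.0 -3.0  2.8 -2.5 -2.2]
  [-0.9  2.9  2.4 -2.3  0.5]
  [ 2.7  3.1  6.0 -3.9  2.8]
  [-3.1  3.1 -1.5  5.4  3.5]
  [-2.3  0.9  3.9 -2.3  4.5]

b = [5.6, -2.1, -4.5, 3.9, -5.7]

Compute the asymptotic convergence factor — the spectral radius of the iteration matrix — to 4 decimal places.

1.4043

Split A = D + L + U, D = diag(-5, 2.9, 6, 5.4, 4.5).
Gauss-Seidel: T = -(D+L)⁻¹U, row 0 first, T[0,3] = -(-2.5)/(-5) = -0.5000; later rows by forward substitution.
  T[0,:] = [+0.0000, -0.6000, +0.5600, -0.5000, -0.4400]
  T[1,:] = [+0.0000, -0.1862, -0.6538, +0.6379, -0.3090]
  T[2,:] = [+0.0000, +0.3662, +0.0858, +0.5454, -0.1090]
  T[3,:] = [+0.0000, -0.1358, +0.7206, -0.5018, -0.7537]
  T[4,:] = [+0.0000, -0.6562, +0.7110, -1.1123, -0.4538]
|eigenvalues of T|: 1.4043, 0.5150, 0.4768, 0.3101, 0.0000.
spectral radius ρ = 1.4043; 1.4043 > 1 ⇒ diverges.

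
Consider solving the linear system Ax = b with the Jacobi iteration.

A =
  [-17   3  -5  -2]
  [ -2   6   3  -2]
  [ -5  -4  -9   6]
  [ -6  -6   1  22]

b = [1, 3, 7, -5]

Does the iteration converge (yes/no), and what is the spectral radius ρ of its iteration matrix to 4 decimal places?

Write A = D+L+U with D = diag(-17, 6, -9, 22).
Jacobi T = -D⁻¹(L+U): T[0,2] = -(-5)/(-17) = -0.2941; T[0,0] = 0.
  T[0,:] = [+0.0000  +0.1765  -0.2941  -0.1176]
  T[1,:] = [+0.3333  +0.0000  -0.5000  +0.3333]
  T[2,:] = [-0.5556  -0.4444  +0.0000  +0.6667]
  T[3,:] = [+0.2727  +0.2727  -0.0455  +0.0000]
|eigenvalues of T|: 0.6760, 0.4632, 0.4632, 0.2492.
ρ = 0.6760; 0.6760 < 1 ⇒ converges.

yes, ρ = 0.6760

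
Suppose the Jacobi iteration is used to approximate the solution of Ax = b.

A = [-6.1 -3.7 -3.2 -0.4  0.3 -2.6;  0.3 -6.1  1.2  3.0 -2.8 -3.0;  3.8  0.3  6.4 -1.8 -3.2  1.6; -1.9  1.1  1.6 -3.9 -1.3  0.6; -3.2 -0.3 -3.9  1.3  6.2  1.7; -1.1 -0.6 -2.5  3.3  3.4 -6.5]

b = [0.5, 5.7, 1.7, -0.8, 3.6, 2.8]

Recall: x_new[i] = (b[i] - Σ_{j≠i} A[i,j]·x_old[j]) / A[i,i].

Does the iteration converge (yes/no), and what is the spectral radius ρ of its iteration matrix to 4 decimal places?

Split A = D + L + U, D = diag(-6.1, -6.1, 6.4, -3.9, 6.2, -6.5).
T_J = -D⁻¹(L+U): T[0,5] = -(-2.6)/(-6.1) = -0.4262; T[0,0] = 0.
  T[0,:] = [+0.0000  -0.6066  -0.5246  -0.0656  +0.0492  -0.4262]
  T[1,:] = [+0.0492  +0.0000  +0.1967  +0.4918  -0.4590  -0.4918]
  T[2,:] = [-0.5938  -0.0469  +0.0000  +0.2812  +0.5000  -0.2500]
  T[3,:] = [-0.4872  +0.2821  +0.4103  +0.0000  -0.3333  +0.1538]
  T[4,:] = [+0.5161  +0.0484  +0.6290  -0.2097  +0.0000  -0.2742]
  T[5,:] = [-0.1692  -0.0923  -0.3846  +0.5077  +0.5231  +0.0000]
|roots of det(T-λI)|: 1.1812, 0.9748, 0.5538, 0.5538, 0.4741, 0.1794.
ρ = 1.1812; 1.1812 > 1: divergent.

no, ρ = 1.1812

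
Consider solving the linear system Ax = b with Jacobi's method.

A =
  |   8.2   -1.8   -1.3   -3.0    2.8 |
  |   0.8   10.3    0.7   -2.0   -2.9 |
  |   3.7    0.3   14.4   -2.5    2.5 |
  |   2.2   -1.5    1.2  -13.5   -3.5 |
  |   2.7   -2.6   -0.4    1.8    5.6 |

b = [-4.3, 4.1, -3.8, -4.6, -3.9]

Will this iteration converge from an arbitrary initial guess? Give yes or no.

yes

Split A = D + L + U, D = diag(8.2, 10.3, 14.4, -13.5, 5.6).
Jacobi T = -D⁻¹(L+U): T[2,4] = -(2.5)/(14.4) = -0.1736; T[2,2] = 0.
  T[0,:] = [+0.0000  +0.2195  +0.1585  +0.3659  -0.3415]
  T[1,:] = [-0.0777  +0.0000  -0.0680  +0.1942  +0.2816]
  T[2,:] = [-0.2569  -0.0208  +0.0000  +0.1736  -0.1736]
  T[3,:] = [+0.1630  -0.1111  +0.0889  +0.0000  -0.2593]
  T[4,:] = [-0.4821  +0.4643  +0.0714  -0.3214  +0.0000]
|roots of det(T-λI)|: 0.6973, 0.4904, 0.2116, 0.1496, 0.1496.
spectral radius ρ = 0.6973; 0.6973 < 1: convergent.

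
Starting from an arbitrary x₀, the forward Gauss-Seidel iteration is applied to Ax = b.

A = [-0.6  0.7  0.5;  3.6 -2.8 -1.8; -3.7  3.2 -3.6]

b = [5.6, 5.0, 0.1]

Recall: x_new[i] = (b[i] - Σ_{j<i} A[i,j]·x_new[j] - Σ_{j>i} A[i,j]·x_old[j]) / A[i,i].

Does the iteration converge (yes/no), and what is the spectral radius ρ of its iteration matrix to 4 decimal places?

no, ρ = 1.5287

Let D = diag(-0.6, -2.8, -3.6); L, U the strict triangles.
Gauss-Seidel: T = -(D+L)⁻¹U, row 0 first, T[0,2] = -(0.5)/(-0.6) = +0.8333; later rows by forward substitution.
  T[0,:] = [+0.0000  +1.1667  +0.8333]
  T[1,:] = [+0.0000  +1.5000  +0.4286]
  T[2,:] = [+0.0000  +0.1343  -0.4755]
moduli |λ_i(T)| = 1.5287, 0.5042, 0.0000.
spectral radius ρ = 1.5287; 1.5287 > 1 ⇒ diverges.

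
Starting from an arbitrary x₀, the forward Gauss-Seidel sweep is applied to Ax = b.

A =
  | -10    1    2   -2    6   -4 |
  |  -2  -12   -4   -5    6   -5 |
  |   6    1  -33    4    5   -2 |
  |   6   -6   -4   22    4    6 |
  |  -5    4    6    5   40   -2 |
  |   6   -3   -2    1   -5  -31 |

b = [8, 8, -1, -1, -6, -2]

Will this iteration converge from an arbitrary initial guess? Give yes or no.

yes

A = D + L + U where D = diag(-10, -12, -33, 22, 40, -31).
Gauss-Seidel: T = -(D+L)⁻¹U, row 0 first, T[0,2] = -(2)/(-10) = +0.2000; later rows by forward substitution.
  T[0,:] = [+0.0000, +0.1000, +0.2000, -0.2000, +0.6000, -0.4000]
  T[1,:] = [+0.0000, -0.0167, -0.3667, -0.3833, +0.4000, -0.3500]
  T[2,:] = [+0.0000, +0.0177, +0.0253, +0.0732, +0.2727, -0.1439]
  T[3,:] = [+0.0000, -0.0286, -0.1500, -0.0367, -0.1868, -0.2853]
  T[4,:] = [+0.0000, +0.0151, +0.0766, +0.0069, +0.0174, +0.0922]
  T[5,:] = [+0.0000, +0.0165, +0.0554, -0.0086, +0.0510, -0.0583]
moduli |λ_i(T)| = 0.1796, 0.1371, 0.1371, 0.0459, 0.0459, 0.0000.
spectral radius ρ = 0.1796; 0.1796 < 1, so it converges for any x₀.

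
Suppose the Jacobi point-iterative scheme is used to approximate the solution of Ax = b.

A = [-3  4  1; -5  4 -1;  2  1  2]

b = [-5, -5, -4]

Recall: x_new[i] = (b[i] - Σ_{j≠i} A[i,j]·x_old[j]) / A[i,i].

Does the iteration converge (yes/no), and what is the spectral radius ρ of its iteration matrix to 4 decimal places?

no, ρ = 1.2776

Let D = diag(-3, 4, 2); L, U the strict triangles.
Jacobi T = -D⁻¹(L+U): T[2,1] = -(1)/(2) = -0.5000; T[2,2] = 0.
  T[0,:] = [+0.0000  +1.3333  +0.3333]
  T[1,:] = [+1.2500  +0.0000  +0.2500]
  T[2,:] = [-1.0000  -0.5000  +0.0000]
|λ(T)| sorted: 1.2776, 0.6511, 0.6511.
ρ = 1.2776; 1.2776 > 1, so it fails to converge.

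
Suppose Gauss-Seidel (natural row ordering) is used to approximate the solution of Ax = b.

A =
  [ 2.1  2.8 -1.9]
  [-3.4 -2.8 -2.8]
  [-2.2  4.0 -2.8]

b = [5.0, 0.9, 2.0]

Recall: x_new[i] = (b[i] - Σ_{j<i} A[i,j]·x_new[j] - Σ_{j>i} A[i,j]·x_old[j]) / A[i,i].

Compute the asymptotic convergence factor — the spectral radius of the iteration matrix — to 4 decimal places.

Diagonal D = diag(2.1, -2.8, -2.8); L, U strict lower/upper.
T_GS = -(D+L)⁻¹U: row 0 first, T[0,1] = -(2.8)/(2.1) = -1.3333; later rows by forward substitution.
  T[0,:] = [+0.0000  -1.3333  +0.9048]
  T[1,:] = [+0.0000  +1.6190  -2.0986]
  T[2,:] = [+0.0000  +3.3605  -3.7089]
moduli |λ_i(T)| = 1.2554, 0.8345, 0.0000.
spectral radius ρ = 1.2554; 1.2554 > 1 ⇒ diverges.

1.2554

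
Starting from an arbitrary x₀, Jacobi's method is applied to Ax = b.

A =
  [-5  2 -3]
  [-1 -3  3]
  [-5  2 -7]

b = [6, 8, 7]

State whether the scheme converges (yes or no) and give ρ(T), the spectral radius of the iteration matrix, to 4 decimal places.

yes, ρ = 0.9119

Split A = D + L + U, D = diag(-5, -3, -7).
T_J = -D⁻¹(L+U): T[0,2] = -(-3)/(-5) = -0.6000; T[0,0] = 0.
  T[0,:] = [+0.0000, +0.4000, -0.6000]
  T[1,:] = [-0.3333, +0.0000, +1.0000]
  T[2,:] = [-0.7143, +0.2857, +0.0000]
eigenvalue magnitudes: 0.9119, 0.5006, 0.5006.
ρ = 0.9119; 0.9119 < 1, so it converges for any x₀.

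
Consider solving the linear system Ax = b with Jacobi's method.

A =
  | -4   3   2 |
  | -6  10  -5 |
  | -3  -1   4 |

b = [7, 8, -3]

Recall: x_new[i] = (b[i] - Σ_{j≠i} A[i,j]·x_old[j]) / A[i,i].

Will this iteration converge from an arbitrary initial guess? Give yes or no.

no

A = D + L + U where D = diag(-4, 10, 4).
T_J = -D⁻¹(L+U): T[0,1] = -(3)/(-4) = +0.7500; T[0,0] = 0.
  T[0,:] = [+0.0000 +0.7500 +0.5000]
  T[1,:] = [+0.6000 +0.0000 +0.5000]
  T[2,:] = [+0.7500 +0.2500 +0.0000]
|eigenvalues of T|: 1.1254, 0.5720, 0.5534.
ρ(T) = max|λ| = 1.1254; 1.1254 > 1 ⇒ diverges.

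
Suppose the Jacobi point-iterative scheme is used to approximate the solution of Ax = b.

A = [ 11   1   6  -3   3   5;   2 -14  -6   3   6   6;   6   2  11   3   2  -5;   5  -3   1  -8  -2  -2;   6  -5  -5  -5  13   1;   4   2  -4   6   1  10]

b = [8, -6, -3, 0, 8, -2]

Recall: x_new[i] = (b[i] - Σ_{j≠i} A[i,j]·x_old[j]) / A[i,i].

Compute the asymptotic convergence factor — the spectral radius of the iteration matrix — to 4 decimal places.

Write A = D+L+U with D = diag(11, -14, 11, -8, 13, 10).
T_J = -D⁻¹(L+U): T[0,4] = -(3)/(11) = -0.2727; T[0,0] = 0.
  T[0,:] = [+0.0000  -0.0909  -0.5455  +0.2727  -0.2727  -0.4545]
  T[1,:] = [+0.1429  +0.0000  -0.4286  +0.2143  +0.4286  +0.4286]
  T[2,:] = [-0.5455  -0.1818  +0.0000  -0.2727  -0.1818  +0.4545]
  T[3,:] = [+0.6250  -0.3750  +0.1250  +0.0000  -0.2500  -0.2500]
  T[4,:] = [-0.4615  +0.3846  +0.3846  +0.3846  +0.0000  -0.0769]
  T[5,:] = [-0.4000  -0.2000  +0.4000  -0.6000  -0.1000  +0.0000]
moduli |λ_i(T)| = 1.2080, 0.6481, 0.4576, 0.4576, 0.4572, 0.4572.
ρ(T) = max|λ| = 1.2080; 1.2080 > 1 ⇒ diverges.

1.2080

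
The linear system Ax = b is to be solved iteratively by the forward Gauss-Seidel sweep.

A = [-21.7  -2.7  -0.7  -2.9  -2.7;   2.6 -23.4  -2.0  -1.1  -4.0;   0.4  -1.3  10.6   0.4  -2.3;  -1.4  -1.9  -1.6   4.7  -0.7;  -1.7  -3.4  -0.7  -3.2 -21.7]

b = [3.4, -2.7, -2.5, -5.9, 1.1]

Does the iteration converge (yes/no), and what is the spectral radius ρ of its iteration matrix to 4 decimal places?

A = D + L + U where D = diag(-21.7, -23.4, 10.6, 4.7, -21.7).
T_GS = -(D+L)⁻¹U: row 0 first, T[0,4] = -(-2.7)/(-21.7) = -0.1244; later rows by forward substitution.
  T[0,:] = [+0.0000, -0.1244, -0.0323, -0.1336, -0.1244]
  T[1,:] = [+0.0000, -0.0138, -0.0891, -0.0619, -0.1848]
  T[2,:] = [+0.0000, +0.0030, -0.0097, -0.0403, +0.1990]
  T[3,:] = [+0.0000, -0.0416, -0.0489, -0.0785, +0.1049]
  T[4,:] = [+0.0000, +0.0180, +0.0240, +0.0330, +0.0168]
eigenvalue magnitudes: 0.1622, 0.0535, 0.0535, 0.0101, 0.0000.
ρ(T) = max|λ| = 0.1622; 0.1622 < 1: convergent.

yes, ρ = 0.1622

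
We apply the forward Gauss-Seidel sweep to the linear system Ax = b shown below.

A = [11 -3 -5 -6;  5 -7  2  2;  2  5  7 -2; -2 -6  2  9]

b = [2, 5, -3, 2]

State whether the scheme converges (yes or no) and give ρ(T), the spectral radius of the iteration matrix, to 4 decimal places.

Diagonal D = diag(11, -7, 7, 9); L, U strict lower/upper.
GS T = -(D+L)⁻¹U: row 0 first, T[0,3] = -(-6)/(11) = +0.5455; later rows by forward substitution.
  T[0,:] = [+0.0000  +0.2727  +0.4545  +0.5455]
  T[1,:] = [+0.0000  +0.1948  +0.6104  +0.6753]
  T[2,:] = [+0.0000  -0.2171  -0.5659  -0.3525]
  T[3,:] = [+0.0000  +0.2387  +0.6337  +0.6498]
moduli |λ_i(T)| = 0.5692, 0.2566, 0.0339, 0.0000.
ρ = 0.5692; 0.5692 < 1: convergent.

yes, ρ = 0.5692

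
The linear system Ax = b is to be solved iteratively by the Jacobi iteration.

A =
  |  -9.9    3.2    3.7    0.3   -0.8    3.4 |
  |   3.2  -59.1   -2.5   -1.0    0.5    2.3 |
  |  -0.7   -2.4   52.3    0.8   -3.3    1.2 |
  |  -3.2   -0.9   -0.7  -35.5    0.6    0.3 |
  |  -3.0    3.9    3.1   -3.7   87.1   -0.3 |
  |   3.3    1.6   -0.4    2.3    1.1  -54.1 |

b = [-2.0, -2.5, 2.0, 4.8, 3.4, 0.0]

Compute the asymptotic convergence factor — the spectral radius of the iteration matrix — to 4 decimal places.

0.2139

Write A = D+L+U with D = diag(-9.9, -59.1, 52.3, -35.5, 87.1, -54.1).
Jacobi T = -D⁻¹(L+U): T[3,5] = -(0.3)/(-35.5) = +0.0085; T[3,3] = 0.
  T[0,:] = [+0.0000 +0.3232 +0.3737 +0.0303 -0.0808 +0.3434]
  T[1,:] = [+0.0541 +0.0000 -0.0423 -0.0169 +0.0085 +0.0389]
  T[2,:] = [+0.0134 +0.0459 +0.0000 -0.0153 +0.0631 -0.0229]
  T[3,:] = [-0.0901 -0.0254 -0.0197 +0.0000 +0.0169 +0.0085]
  T[4,:] = [+0.0344 -0.0448 -0.0356 +0.0425 +0.0000 +0.0034]
  T[5,:] = [+0.0610 +0.0296 -0.0074 +0.0425 +0.0203 +0.0000]
|roots of det(T-λI)|: 0.2139, 0.1221, 0.1046, 0.1046, 0.0624, 0.0192.
spectral radius ρ = 0.2139; 0.2139 < 1, so it converges for any x₀.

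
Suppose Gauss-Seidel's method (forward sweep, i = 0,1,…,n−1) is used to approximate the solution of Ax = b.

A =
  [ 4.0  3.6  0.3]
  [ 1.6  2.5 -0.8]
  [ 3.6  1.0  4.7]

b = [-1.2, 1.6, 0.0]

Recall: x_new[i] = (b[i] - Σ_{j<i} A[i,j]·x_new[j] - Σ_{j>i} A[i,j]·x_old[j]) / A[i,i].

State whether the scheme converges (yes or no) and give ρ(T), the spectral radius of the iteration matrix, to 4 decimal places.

yes, ρ = 0.8231

Let D = diag(4, 2.5, 4.7); L, U the strict triangles.
GS T = -(D+L)⁻¹U: row 0 first, T[0,1] = -(3.6)/(4) = -0.9000; later rows by forward substitution.
  T[0,:] = [+0.0000 -0.9000 -0.0750]
  T[1,:] = [+0.0000 +0.5760 +0.3680]
  T[2,:] = [+0.0000 +0.5668 -0.0209]
|roots of det(T-λI)|: 0.8231, 0.2680, 0.0000.
spectral radius ρ = 0.8231; 0.8231 < 1, so it converges for any x₀.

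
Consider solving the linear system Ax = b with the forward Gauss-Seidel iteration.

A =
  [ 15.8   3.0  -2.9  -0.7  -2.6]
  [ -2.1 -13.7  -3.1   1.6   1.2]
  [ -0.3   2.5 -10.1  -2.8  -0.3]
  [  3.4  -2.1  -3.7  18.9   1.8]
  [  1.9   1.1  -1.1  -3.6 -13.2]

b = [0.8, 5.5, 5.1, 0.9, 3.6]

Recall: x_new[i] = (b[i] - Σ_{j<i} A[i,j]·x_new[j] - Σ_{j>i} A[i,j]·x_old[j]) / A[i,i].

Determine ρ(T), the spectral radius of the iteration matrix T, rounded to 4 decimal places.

A = D + L + U where D = diag(15.8, -13.7, -10.1, 18.9, -13.2).
Gauss-Seidel: T = -(D+L)⁻¹U, row 0 first, T[0,1] = -(3)/(15.8) = -0.1899; later rows by forward substitution.
  T[0,:] = [+0.0000  -0.1899  +0.1835  +0.0443  +0.1646]
  T[1,:] = [+0.0000  +0.0291  -0.2544  +0.1100  +0.0624]
  T[2,:] = [+0.0000  +0.0128  -0.0684  -0.2513  -0.0192]
  T[3,:] = [+0.0000  +0.0399  -0.0747  -0.0449  -0.1217]
  T[4,:] = [+0.0000  -0.0369  +0.0313  +0.0487  +0.0637]
eigenvalue magnitudes: 0.1715, 0.1225, 0.0882, 0.0882, 0.0000.
ρ = 0.1715; 0.1715 < 1: convergent.

0.1715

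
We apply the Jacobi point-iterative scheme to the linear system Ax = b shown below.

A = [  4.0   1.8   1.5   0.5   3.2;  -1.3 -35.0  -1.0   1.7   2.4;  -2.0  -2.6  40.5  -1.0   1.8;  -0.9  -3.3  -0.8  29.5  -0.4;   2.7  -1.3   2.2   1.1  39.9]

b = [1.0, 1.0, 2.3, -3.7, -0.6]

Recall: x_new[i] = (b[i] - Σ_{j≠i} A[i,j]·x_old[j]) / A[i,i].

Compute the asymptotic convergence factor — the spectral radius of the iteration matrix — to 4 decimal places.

0.2776

A = D + L + U where D = diag(4, -35, 40.5, 29.5, 39.9).
T_J = -D⁻¹(L+U): T[0,3] = -(0.5)/(4) = -0.1250; T[0,0] = 0.
  T[0,:] = [+0.0000  -0.4500  -0.3750  -0.1250  -0.8000]
  T[1,:] = [-0.0371  +0.0000  -0.0286  +0.0486  +0.0686]
  T[2,:] = [+0.0494  +0.0642  +0.0000  +0.0247  -0.0444]
  T[3,:] = [+0.0305  +0.1119  +0.0271  +0.0000  +0.0136]
  T[4,:] = [-0.0677  +0.0326  -0.0551  -0.0276  +0.0000]
|eigenvalues of T|: 0.2776, 0.1381, 0.1381, 0.0113, 0.0113.
ρ(T) = max|λ| = 0.2776; 0.2776 < 1, so it converges for any x₀.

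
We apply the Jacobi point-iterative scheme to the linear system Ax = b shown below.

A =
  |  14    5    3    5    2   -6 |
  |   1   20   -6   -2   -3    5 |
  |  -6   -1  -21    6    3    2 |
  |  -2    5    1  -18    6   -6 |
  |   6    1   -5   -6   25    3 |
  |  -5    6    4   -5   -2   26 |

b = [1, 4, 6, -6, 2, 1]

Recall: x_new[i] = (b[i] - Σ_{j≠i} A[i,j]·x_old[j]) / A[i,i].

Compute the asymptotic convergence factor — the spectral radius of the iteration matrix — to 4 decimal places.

Split A = D + L + U, D = diag(14, 20, -21, -18, 25, 26).
Jacobi T = -D⁻¹(L+U): T[1,4] = -(-3)/(20) = +0.1500; T[1,1] = 0.
  T[0,:] = [+0.0000, -0.3571, -0.2143, -0.3571, -0.1429, +0.4286]
  T[1,:] = [-0.0500, +0.0000, +0.3000, +0.1000, +0.1500, -0.2500]
  T[2,:] = [-0.2857, -0.0476, +0.0000, +0.2857, +0.1429, +0.0952]
  T[3,:] = [-0.1111, +0.2778, +0.0556, +0.0000, +0.3333, -0.3333]
  T[4,:] = [-0.2400, -0.0400, +0.2000, +0.2400, +0.0000, -0.1200]
  T[5,:] = [+0.1923, -0.2308, -0.1538, +0.1923, +0.0769, +0.0000]
|λ(T)| sorted: 0.8337, 0.3620, 0.3313, 0.3313, 0.1961, 0.1961.
spectral radius ρ = 0.8337; 0.8337 < 1, so it converges for any x₀.

0.8337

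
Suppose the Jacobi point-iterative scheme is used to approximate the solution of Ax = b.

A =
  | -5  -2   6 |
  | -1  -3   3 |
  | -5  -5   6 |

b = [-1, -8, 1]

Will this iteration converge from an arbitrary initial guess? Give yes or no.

no

A = D + L + U where D = diag(-5, -3, 6).
T_J = -D⁻¹(L+U): T[2,0] = -(-5)/(6) = +0.8333; T[2,2] = 0.
  T[0,:] = [+0.0000, -0.4000, +1.2000]
  T[1,:] = [-0.3333, +0.0000, +1.0000]
  T[2,:] = [+0.8333, +0.8333, +0.0000]
moduli |λ_i(T)| = 1.5483, 1.1849, 0.3634.
ρ(T) = max|λ| = 1.5483; 1.5483 > 1, so it fails to converge.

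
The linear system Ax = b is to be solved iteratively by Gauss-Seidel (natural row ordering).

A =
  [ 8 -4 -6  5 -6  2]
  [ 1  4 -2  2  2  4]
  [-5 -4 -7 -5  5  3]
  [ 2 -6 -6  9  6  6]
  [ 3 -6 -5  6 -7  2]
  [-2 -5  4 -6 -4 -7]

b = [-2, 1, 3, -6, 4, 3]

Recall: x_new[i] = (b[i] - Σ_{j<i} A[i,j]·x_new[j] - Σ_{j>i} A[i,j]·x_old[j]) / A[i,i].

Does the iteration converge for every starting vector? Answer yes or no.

Diagonal D = diag(8, 4, -7, 9, -7, -7); L, U strict lower/upper.
GS T = -(D+L)⁻¹U: row 0 first, T[0,3] = -(5)/(8) = -0.6250; later rows by forward substitution.
  T[0,:] = [+0.0000, +0.5000, +0.7500, -0.6250, +0.7500, -0.2500]
  T[1,:] = [+0.0000, -0.1250, +0.3125, -0.3438, -0.6875, -0.9375]
  T[2,:] = [+0.0000, -0.2857, -0.7143, -0.0714, +0.5714, +1.1429]
  T[3,:] = [+0.0000, -0.3849, -0.4345, -0.1379, -0.9107, -0.4742]
  T[4,:] = [+0.0000, +0.1956, +0.1913, -0.0404, -0.2781, -0.2406]
  T[5,:] = [+0.0000, +0.0013, -0.5825, +0.5246, +1.5428, +1.9381]
|λ(T)| sorted: 1.1790, 0.5864, 0.4342, 0.1799, 0.1799, 0.0000.
ρ(T) = max|λ| = 1.1790; 1.1790 > 1: divergent.

no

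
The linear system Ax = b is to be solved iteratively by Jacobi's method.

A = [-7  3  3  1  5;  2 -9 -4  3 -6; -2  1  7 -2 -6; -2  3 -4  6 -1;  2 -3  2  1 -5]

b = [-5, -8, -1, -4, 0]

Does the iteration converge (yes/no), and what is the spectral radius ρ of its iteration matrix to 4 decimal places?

Write A = D+L+U with D = diag(-7, -9, 7, 6, -5).
Jacobi: T = -D⁻¹(L+U), T[2,3] = -(-2)/(7) = +0.2857; T[2,2] = 0.
  T[0,:] = [+0.0000  +0.4286  +0.4286  +0.1429  +0.7143]
  T[1,:] = [+0.2222  +0.0000  -0.4444  +0.3333  -0.6667]
  T[2,:] = [+0.2857  -0.1429  +0.0000  +0.2857  +0.8571]
  T[3,:] = [+0.3333  -0.5000  +0.6667  +0.0000  +0.1667]
  T[4,:] = [+0.4000  -0.6000  +0.4000  +0.2000  +0.0000]
moduli |λ_i(T)| = 1.3104, 0.8019, 0.8019, 0.3021, 0.0968.
ρ = 1.3104; 1.3104 > 1 ⇒ diverges.

no, ρ = 1.3104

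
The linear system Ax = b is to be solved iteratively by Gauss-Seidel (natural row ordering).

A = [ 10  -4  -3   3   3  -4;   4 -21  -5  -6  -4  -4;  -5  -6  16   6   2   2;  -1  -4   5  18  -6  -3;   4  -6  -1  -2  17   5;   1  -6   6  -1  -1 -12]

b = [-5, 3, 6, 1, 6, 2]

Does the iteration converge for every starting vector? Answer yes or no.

A = D + L + U where D = diag(10, -21, 16, 18, 17, -12).
GS T = -(D+L)⁻¹U: row 0 first, T[0,3] = -(3)/(10) = -0.3000; later rows by forward substitution.
  T[0,:] = [+0.0000  +0.4000  +0.3000  -0.3000  -0.3000  +0.4000]
  T[1,:] = [+0.0000  +0.0762  -0.1810  -0.3429  -0.2476  -0.1143]
  T[2,:] = [+0.0000  +0.1536  +0.0259  -0.5973  -0.3116  -0.0429]
  T[3,:] = [+0.0000  -0.0035  -0.0307  +0.0731  +0.3482  +0.1754]
  T[4,:] = [+0.0000  -0.0586  -0.1365  -0.0770  +0.0058  -0.4105]
  T[5,:] = [+0.0000  +0.0772  +0.1424  -0.1519  -0.0865  +0.0886]
|eigenvalues of T|: 0.5123, 0.3537, 0.3537, 0.1345, 0.0338, 0.0000.
ρ(T) = max|λ| = 0.5123; 0.5123 < 1: convergent.

yes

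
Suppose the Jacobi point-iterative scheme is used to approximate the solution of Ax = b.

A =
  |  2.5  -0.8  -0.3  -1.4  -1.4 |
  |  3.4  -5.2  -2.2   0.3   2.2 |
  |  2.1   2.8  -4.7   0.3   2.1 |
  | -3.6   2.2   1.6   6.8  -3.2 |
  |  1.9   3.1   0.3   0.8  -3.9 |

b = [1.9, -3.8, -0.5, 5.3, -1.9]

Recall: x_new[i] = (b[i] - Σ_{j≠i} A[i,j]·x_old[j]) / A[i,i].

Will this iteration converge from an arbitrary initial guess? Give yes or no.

no

Split A = D + L + U, D = diag(2.5, -5.2, -4.7, 6.8, -3.9).
Jacobi T = -D⁻¹(L+U): T[4,3] = -(0.8)/(-3.9) = +0.2051; T[4,4] = 0.
  T[0,:] = [+0.0000, +0.3200, +0.1200, +0.5600, +0.5600]
  T[1,:] = [+0.6538, +0.0000, -0.4231, +0.0577, +0.4231]
  T[2,:] = [+0.4468, +0.5957, +0.0000, +0.0638, +0.4468]
  T[3,:] = [+0.5294, -0.3235, -0.2353, +0.0000, +0.4706]
  T[4,:] = [+0.4872, +0.7949, +0.0769, +0.2051, +0.0000]
|eigenvalues of T|: 1.1339, 0.8175, 0.4673, 0.2899, 0.2899.
ρ(T) = max|λ| = 1.1339; 1.1339 > 1: divergent.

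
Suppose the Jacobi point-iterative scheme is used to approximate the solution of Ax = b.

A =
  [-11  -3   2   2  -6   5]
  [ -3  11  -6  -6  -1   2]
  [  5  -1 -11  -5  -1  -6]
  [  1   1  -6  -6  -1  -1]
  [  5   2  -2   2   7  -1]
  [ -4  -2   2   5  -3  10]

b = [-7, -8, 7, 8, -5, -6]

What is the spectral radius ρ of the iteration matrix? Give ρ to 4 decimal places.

Write A = D+L+U with D = diag(-11, 11, -11, -6, 7, 10).
Jacobi: T = -D⁻¹(L+U), T[5,2] = -(2)/(10) = -0.2000; T[5,5] = 0.
  T[0,:] = [+0.0000, -0.2727, +0.1818, +0.1818, -0.5455, +0.4545]
  T[1,:] = [+0.2727, +0.0000, +0.5455, +0.5455, +0.0909, -0.1818]
  T[2,:] = [+0.4545, -0.0909, +0.0000, -0.4545, -0.0909, -0.5455]
  T[3,:] = [+0.1667, +0.1667, -1.0000, +0.0000, -0.1667, -0.1667]
  T[4,:] = [-0.7143, -0.2857, +0.2857, -0.2857, +0.0000, +0.1429]
  T[5,:] = [+0.4000, +0.2000, -0.2000, -0.5000, +0.3000, +0.0000]
|eigenvalues of T|: 1.3415, 0.5824, 0.5803, 0.5803, 0.2692, 0.2692.
ρ(T) = max|λ| = 1.3415; 1.3415 > 1: divergent.

1.3415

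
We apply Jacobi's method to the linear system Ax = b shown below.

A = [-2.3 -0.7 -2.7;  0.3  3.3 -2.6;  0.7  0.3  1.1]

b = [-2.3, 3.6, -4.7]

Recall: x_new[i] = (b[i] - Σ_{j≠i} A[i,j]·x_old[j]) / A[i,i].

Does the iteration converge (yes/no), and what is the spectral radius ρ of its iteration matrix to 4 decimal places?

yes, ρ = 0.8407

Diagonal D = diag(-2.3, 3.3, 1.1); L, U strict lower/upper.
Jacobi: T = -D⁻¹(L+U), T[1,2] = -(-2.6)/(3.3) = +0.7879; T[1,1] = 0.
  T[0,:] = [+0.0000 -0.3043 -1.1739]
  T[1,:] = [-0.0909 +0.0000 +0.7879]
  T[2,:] = [-0.6364 -0.2727 +0.0000]
eigenvalue magnitudes: 0.8407, 0.5929, 0.2477.
spectral radius ρ = 0.8407; 0.8407 < 1, so it converges for any x₀.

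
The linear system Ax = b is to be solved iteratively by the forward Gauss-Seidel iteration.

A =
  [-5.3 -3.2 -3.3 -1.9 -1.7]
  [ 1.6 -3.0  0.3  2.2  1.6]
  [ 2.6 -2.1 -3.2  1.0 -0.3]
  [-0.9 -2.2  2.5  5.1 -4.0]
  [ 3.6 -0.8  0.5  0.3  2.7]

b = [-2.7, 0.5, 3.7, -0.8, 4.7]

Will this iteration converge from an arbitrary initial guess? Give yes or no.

no

Split A = D + L + U, D = diag(-5.3, -3, -3.2, 5.1, 2.7).
GS T = -(D+L)⁻¹U: row 0 first, T[0,2] = -(-3.3)/(-5.3) = -0.6226; later rows by forward substitution.
  T[0,:] = [+0.0000 -0.6038 -0.6226 -0.3585 -0.3208]
  T[1,:] = [+0.0000 -0.3220 -0.2321 +0.5421 +0.3623]
  T[2,:] = [+0.0000 -0.2792 -0.3536 -0.3346 -0.5921]
  T[3,:] = [+0.0000 -0.1086 -0.0367 +0.3346 +1.1742]
  T[4,:] = [+0.0000 +0.7734 +0.8310 +0.6634 +0.5142]
|roots of det(T-λI)|: 1.2697, 0.6966, 0.6966, 0.0320, 0.0000.
ρ(T) = max|λ| = 1.2697; 1.2697 > 1 ⇒ diverges.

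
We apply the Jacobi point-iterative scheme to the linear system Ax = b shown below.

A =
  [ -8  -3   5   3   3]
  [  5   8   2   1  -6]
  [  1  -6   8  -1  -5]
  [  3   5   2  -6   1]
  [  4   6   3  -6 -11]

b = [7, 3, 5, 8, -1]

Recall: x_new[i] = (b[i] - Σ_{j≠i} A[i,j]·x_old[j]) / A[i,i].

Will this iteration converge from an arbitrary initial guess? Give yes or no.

no

A = D + L + U where D = diag(-8, 8, 8, -6, -11).
T_J = -D⁻¹(L+U): T[4,2] = -(3)/(-11) = +0.2727; T[4,4] = 0.
  T[0,:] = [+0.0000, -0.3750, +0.6250, +0.3750, +0.3750]
  T[1,:] = [-0.6250, +0.0000, -0.2500, -0.1250, +0.7500]
  T[2,:] = [-0.1250, +0.7500, +0.0000, +0.1250, +0.6250]
  T[3,:] = [+0.5000, +0.8333, +0.3333, +0.0000, +0.1667]
  T[4,:] = [+0.3636, +0.5455, +0.2727, -0.5455, +0.0000]
|λ(T)| sorted: 1.2528, 0.9528, 0.9528, 0.1860, 0.1860.
ρ(T) = max|λ| = 1.2528; 1.2528 > 1 ⇒ diverges.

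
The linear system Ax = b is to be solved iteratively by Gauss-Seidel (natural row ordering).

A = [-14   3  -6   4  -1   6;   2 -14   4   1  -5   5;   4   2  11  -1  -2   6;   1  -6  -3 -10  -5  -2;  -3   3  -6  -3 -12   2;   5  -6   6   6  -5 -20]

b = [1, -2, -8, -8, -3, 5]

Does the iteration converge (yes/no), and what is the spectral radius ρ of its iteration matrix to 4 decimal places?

Write A = D+L+U with D = diag(-14, -14, 11, -10, -12, -20).
Gauss-Seidel: T = -(D+L)⁻¹U, row 0 first, T[0,3] = -(4)/(-14) = +0.2857; later rows by forward substitution.
  T[0,:] = [+0.0000  +0.2143  -0.4286  +0.2857  -0.0714  +0.4286]
  T[1,:] = [+0.0000  +0.0306  +0.2245  +0.1122  -0.3673  +0.4184]
  T[2,:] = [+0.0000  -0.0835  +0.1150  -0.0334  +0.2746  -0.7774]
  T[3,:] = [+0.0000  +0.0281  -0.2121  -0.0288  -0.3691  -0.1750]
  T[4,:] = [+0.0000  -0.0112  +0.1588  -0.0195  -0.1190  +0.5965]
  T[5,:] = [+0.0000  +0.0306  -0.2433  +0.0240  +0.0937  -0.4532]
|eigenvalues of T|: 0.8380, 0.3372, 0.1320, 0.0558, 0.0558, 0.0000.
spectral radius ρ = 0.8380; 0.8380 < 1: convergent.

yes, ρ = 0.8380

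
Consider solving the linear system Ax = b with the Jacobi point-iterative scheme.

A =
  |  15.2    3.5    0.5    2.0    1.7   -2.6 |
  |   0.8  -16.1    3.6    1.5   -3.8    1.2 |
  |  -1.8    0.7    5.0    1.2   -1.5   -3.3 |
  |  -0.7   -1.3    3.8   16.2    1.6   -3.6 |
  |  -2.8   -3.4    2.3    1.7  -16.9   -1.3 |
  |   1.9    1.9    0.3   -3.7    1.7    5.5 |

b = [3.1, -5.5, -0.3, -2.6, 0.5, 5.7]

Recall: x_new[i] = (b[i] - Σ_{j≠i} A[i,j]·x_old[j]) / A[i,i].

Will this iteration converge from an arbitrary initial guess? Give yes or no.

yes

Diagonal D = diag(15.2, -16.1, 5, 16.2, -16.9, 5.5); L, U strict lower/upper.
Jacobi: T = -D⁻¹(L+U), T[5,3] = -(-3.7)/(5.5) = +0.6727; T[5,5] = 0.
  T[0,:] = [+0.0000 -0.2303 -0.0329 -0.1316 -0.1118 +0.1711]
  T[1,:] = [+0.0497 +0.0000 +0.2236 +0.0932 -0.2360 +0.0745]
  T[2,:] = [+0.3600 -0.1400 +0.0000 -0.2400 +0.3000 +0.6600]
  T[3,:] = [+0.0432 +0.0802 -0.2346 +0.0000 -0.0988 +0.2222]
  T[4,:] = [-0.1657 -0.2012 +0.1361 +0.1006 +0.0000 -0.0769]
  T[5,:] = [-0.3455 -0.3455 -0.0545 +0.6727 -0.3091 +0.0000]
eigenvalue magnitudes: 0.7109, 0.5031, 0.5031, 0.2891, 0.1490, 0.1478.
ρ(T) = max|λ| = 0.7109; 0.7109 < 1: convergent.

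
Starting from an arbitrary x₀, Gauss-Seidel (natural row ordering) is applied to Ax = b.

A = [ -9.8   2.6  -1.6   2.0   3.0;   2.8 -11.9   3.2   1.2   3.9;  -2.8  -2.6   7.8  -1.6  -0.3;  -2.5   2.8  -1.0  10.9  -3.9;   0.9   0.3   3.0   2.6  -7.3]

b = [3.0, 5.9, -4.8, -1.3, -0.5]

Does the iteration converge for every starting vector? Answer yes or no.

Let D = diag(-9.8, -11.9, 7.8, 10.9, -7.3); L, U the strict triangles.
Gauss-Seidel: T = -(D+L)⁻¹U, row 0 first, T[0,3] = -(2)/(-9.8) = +0.2041; later rows by forward substitution.
  T[0,:] = [+0.0000, +0.2653, -0.1633, +0.2041, +0.3061]
  T[1,:] = [+0.0000, +0.0624, +0.2305, +0.1489, +0.3998]
  T[2,:] = [+0.0000, +0.1160, +0.0182, +0.3280, +0.2816]
  T[3,:] = [+0.0000, +0.0555, -0.0950, +0.0387, +0.3512]
  T[4,:] = [+0.0000, +0.1027, -0.0370, +0.1798, +0.2950]
|roots of det(T-λI)|: 0.5353, 0.1370, 0.0938, 0.0938, 0.0000.
ρ(T) = max|λ| = 0.5353; 0.5353 < 1, so it converges for any x₀.

yes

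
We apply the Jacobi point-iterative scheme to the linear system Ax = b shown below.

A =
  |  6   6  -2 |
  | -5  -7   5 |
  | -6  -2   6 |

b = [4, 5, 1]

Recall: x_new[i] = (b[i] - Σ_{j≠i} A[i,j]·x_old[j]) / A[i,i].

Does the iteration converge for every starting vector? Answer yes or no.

no

A = D + L + U where D = diag(6, -7, 6).
Jacobi T = -D⁻¹(L+U): T[2,0] = -(-6)/(6) = +1.0000; T[2,2] = 0.
  T[0,:] = [+0.0000, -1.0000, +0.3333]
  T[1,:] = [-0.7143, +0.0000, +0.7143]
  T[2,:] = [+1.0000, +0.3333, +0.0000]
|roots of det(T-λI)|: 1.3662, 0.7622, 0.7622.
ρ = 1.3662; 1.3662 > 1, so it fails to converge.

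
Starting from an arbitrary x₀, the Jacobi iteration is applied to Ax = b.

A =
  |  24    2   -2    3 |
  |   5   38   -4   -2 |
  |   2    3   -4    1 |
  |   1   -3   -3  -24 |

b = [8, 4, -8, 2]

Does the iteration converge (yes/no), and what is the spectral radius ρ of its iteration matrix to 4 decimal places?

yes, ρ = 0.3673

Let D = diag(24, 38, -4, -24); L, U the strict triangles.
Jacobi T = -D⁻¹(L+U): T[2,0] = -(2)/(-4) = +0.5000; T[2,2] = 0.
  T[0,:] = [+0.0000  -0.0833  +0.0833  -0.1250]
  T[1,:] = [-0.1316  +0.0000  +0.1053  +0.0526]
  T[2,:] = [+0.5000  +0.7500  +0.0000  +0.2500]
  T[3,:] = [+0.0417  -0.1250  -0.1250  +0.0000]
|eigenvalues of T|: 0.3673, 0.2030, 0.1141, 0.1141.
ρ(T) = max|λ| = 0.3673; 0.3673 < 1 ⇒ converges.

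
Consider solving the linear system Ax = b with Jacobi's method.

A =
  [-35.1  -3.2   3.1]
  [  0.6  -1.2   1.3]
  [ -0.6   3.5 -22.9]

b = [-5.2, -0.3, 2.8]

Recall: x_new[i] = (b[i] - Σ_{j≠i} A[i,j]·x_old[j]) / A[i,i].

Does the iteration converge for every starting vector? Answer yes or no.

yes

Write A = D+L+U with D = diag(-35.1, -1.2, -22.9).
T_J = -D⁻¹(L+U): T[2,0] = -(-0.6)/(-22.9) = -0.0262; T[2,2] = 0.
  T[0,:] = [+0.0000 -0.0912 +0.0883]
  T[1,:] = [+0.5000 +0.0000 +1.0833]
  T[2,:] = [-0.0262 +0.1528 +0.0000]
eigenvalue magnitudes: 0.3774, 0.2929, 0.0845.
ρ(T) = max|λ| = 0.3774; 0.3774 < 1: convergent.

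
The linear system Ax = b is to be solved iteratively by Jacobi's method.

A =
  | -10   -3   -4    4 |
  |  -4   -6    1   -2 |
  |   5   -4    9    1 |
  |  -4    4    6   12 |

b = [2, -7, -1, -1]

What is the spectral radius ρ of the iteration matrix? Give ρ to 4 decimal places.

1.1322

A = D + L + U where D = diag(-10, -6, 9, 12).
T_J = -D⁻¹(L+U): T[2,1] = -(-4)/(9) = +0.4444; T[2,2] = 0.
  T[0,:] = [+0.0000 -0.3000 -0.4000 +0.4000]
  T[1,:] = [-0.6667 +0.0000 +0.1667 -0.3333]
  T[2,:] = [-0.5556 +0.4444 +0.0000 -0.1111]
  T[3,:] = [+0.3333 -0.3333 -0.5000 +0.0000]
moduli |λ_i(T)| = 1.1322, 0.4522, 0.4522, 0.3680.
ρ(T) = max|λ| = 1.1322; 1.1322 > 1: divergent.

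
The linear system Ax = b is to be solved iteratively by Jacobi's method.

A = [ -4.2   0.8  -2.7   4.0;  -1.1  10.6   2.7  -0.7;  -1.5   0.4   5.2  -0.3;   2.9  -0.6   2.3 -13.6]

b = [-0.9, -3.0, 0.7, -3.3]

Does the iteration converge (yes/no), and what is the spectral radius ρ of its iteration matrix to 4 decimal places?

Write A = D+L+U with D = diag(-4.2, 10.6, 5.2, -13.6).
T_J = -D⁻¹(L+U): T[0,3] = -(4)/(-4.2) = +0.9524; T[0,0] = 0.
  T[0,:] = [+0.0000, +0.1905, -0.6429, +0.9524]
  T[1,:] = [+0.1038, +0.0000, -0.2547, +0.0660]
  T[2,:] = [+0.2885, -0.0769, +0.0000, +0.0577]
  T[3,:] = [+0.2132, -0.0441, +0.1691, +0.0000]
eigenvalue magnitudes: 0.3550, 0.2985, 0.2985, 0.0641.
ρ = 0.3550; 0.3550 < 1 ⇒ converges.

yes, ρ = 0.3550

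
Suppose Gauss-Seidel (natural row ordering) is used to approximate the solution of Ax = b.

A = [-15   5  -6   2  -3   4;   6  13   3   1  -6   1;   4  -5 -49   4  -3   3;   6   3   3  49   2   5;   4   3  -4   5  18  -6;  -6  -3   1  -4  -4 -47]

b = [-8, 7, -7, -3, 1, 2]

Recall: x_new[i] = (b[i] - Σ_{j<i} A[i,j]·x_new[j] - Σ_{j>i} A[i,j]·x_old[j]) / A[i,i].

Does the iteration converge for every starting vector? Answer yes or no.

Split A = D + L + U, D = diag(-15, 13, -49, 49, 18, -47).
GS T = -(D+L)⁻¹U: row 0 first, T[0,1] = -(5)/(-15) = +0.3333; later rows by forward substitution.
  T[0,:] = [+0.0000  +0.3333  -0.4000  +0.1333  -0.2000  +0.2667]
  T[1,:] = [+0.0000  -0.1538  -0.0462  -0.1385  +0.5538  -0.2000]
  T[2,:] = [+0.0000  +0.0429  -0.0279  +0.1066  -0.1341  +0.1034]
  T[3,:] = [+0.0000  -0.0340  +0.0535  -0.0144  -0.0420  -0.1288]
  T[4,:] = [+0.0000  -0.0294  +0.0755  +0.0211  -0.0660  +0.3662]
  T[5,:] = [+0.0000  -0.0264  +0.0424  -0.0065  -0.0035  -0.0393]
|eigenvalues of T|: 0.2691, 0.1749, 0.1749, 0.0364, 0.0364, 0.0000.
spectral radius ρ = 0.2691; 0.2691 < 1: convergent.

yes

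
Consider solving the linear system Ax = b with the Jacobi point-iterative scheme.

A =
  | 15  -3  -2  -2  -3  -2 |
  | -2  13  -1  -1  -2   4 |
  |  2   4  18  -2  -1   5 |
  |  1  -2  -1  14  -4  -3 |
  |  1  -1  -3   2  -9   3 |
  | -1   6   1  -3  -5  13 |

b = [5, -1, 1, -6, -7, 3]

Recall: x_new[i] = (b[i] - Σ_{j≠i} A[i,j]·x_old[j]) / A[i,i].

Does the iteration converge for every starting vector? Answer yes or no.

Split A = D + L + U, D = diag(15, 13, 18, 14, -9, 13).
Jacobi T = -D⁻¹(L+U): T[5,4] = -(-5)/(13) = +0.3846; T[5,5] = 0.
  T[0,:] = [+0.0000, +0.2000, +0.1333, +0.1333, +0.2000, +0.1333]
  T[1,:] = [+0.1538, +0.0000, +0.0769, +0.0769, +0.1538, -0.3077]
  T[2,:] = [-0.1111, -0.2222, +0.0000, +0.1111, +0.0556, -0.2778]
  T[3,:] = [-0.0714, +0.1429, +0.0714, +0.0000, +0.2857, +0.2143]
  T[4,:] = [+0.1111, -0.1111, -0.3333, +0.2222, +0.0000, +0.3333]
  T[5,:] = [+0.0769, -0.4615, -0.0769, +0.2308, +0.3846, +0.0000]
|roots of det(T-λI)|: 0.6425, 0.4431, 0.4431, 0.2840, 0.1578, 0.1578.
ρ(T) = max|λ| = 0.6425; 0.6425 < 1, so it converges for any x₀.

yes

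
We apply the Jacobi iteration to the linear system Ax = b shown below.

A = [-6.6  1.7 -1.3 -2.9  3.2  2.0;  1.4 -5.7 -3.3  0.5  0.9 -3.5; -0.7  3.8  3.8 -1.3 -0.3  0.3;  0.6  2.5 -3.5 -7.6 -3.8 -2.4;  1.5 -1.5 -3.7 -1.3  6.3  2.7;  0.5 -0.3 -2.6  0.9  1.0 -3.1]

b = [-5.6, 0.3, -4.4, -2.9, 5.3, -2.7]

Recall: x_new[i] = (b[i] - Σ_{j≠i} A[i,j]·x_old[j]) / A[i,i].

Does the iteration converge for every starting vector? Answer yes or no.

no

A = D + L + U where D = diag(-6.6, -5.7, 3.8, -7.6, 6.3, -3.1).
T_J = -D⁻¹(L+U): T[5,1] = -(-0.3)/(-3.1) = -0.0968; T[5,5] = 0.
  T[0,:] = [+0.0000  +0.2576  -0.1970  -0.4394  +0.4848  +0.3030]
  T[1,:] = [+0.2456  +0.0000  -0.5789  +0.0877  +0.1579  -0.6140]
  T[2,:] = [+0.1842  -1.0000  +0.0000  +0.3421  +0.0789  -0.0789]
  T[3,:] = [+0.0789  +0.3289  -0.4605  +0.0000  -0.5000  -0.3158]
  T[4,:] = [-0.2381  +0.2381  +0.5873  +0.2063  +0.0000  -0.4286]
  T[5,:] = [+0.1613  -0.0968  -0.8387  +0.2903  +0.3226  +0.0000]
|eigenvalues of T|: 1.1349, 0.7438, 0.7438, 0.6294, 0.6294, 0.0708.
spectral radius ρ = 1.1349; 1.1349 > 1, so it fails to converge.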